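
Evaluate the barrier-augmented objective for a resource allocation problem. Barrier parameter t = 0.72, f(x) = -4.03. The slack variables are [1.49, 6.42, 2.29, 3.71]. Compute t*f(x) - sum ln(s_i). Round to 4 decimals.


Step 1: Compute log-barrier.
ln values: [0.3988, 1.8594, 0.8286, 1.311]
phi = -(0.3988 + 1.8594 + 0.8286 + 1.311) = -4.3978
Step 2: Compute augmented objective.
t*f(x) = 0.72*-4.03 = -2.9016
Total = -2.9016 - 4.3978 = -7.2994


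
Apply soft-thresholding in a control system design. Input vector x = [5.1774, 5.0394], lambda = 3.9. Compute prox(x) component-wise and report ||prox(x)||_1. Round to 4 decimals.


Soft-thresholding with lambda = 3.9:
prox(5.1774) = sign(5.1774)*max(|5.1774| - 3.9, 0) = 1.2774
prox(5.0394) = sign(5.0394)*max(|5.0394| - 3.9, 0) = 1.1394
prox(x) = [1.2774, 1.1394]
||prox(x)||_1 = 1.2774 + 1.1394 = 2.4168


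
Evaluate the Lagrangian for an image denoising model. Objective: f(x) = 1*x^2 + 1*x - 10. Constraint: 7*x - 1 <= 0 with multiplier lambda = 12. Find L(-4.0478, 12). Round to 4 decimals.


Step 1: Evaluate f(x).
f(-4.0478) = 1*(-4.0478)^2 + 1*(-4.0478) - 10 = 2.3369
Step 2: Evaluate g(x).
g(-4.0478) = 7*-4.0478 - 1 = -29.3346
Step 3: Compute Lagrangian.
L = 2.3369 + 12*-29.3346 = -349.6783


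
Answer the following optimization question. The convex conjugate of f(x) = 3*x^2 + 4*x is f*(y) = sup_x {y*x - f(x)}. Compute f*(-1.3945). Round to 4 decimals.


f*(y) = sup_x {y*x - a*x^2 - b*x} = sup_x {(y-b)*x - a*x^2}
FOC: (y - b) - 2a*x = 0 => x* = (y - b)/(2a)
x* = (-1.3945 - 4)/(2*3) = -0.8991
f*(-1.3945) = (y-b)^2/(4a) = (-1.3945 - 4)^2/(4*3)
= 29.1006/12 = 2.4251


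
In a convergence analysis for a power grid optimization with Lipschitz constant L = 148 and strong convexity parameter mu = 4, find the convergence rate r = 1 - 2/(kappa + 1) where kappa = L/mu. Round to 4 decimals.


Step 1: Compute the condition number.
kappa = L/mu = 148/4 = 37.0
Step 2: Compute the convergence rate.
r = 1 - 2/(kappa + 1) = 1 - 2*mu/(L + mu) = (L - mu)/(L + mu) = 144/152 = 0.9474


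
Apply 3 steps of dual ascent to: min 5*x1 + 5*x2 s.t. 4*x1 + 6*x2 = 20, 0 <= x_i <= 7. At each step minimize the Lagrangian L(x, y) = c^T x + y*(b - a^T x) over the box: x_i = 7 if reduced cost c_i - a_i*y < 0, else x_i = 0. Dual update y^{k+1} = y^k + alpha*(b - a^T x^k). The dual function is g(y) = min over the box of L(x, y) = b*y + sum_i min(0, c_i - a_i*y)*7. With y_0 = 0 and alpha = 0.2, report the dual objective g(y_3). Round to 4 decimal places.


Dual ascent for LP: min 5*x1 + 5*x2, 4*x1 + 6*x2 = 20, 0 <= x_i <= 7
Step 1: y^k = 0.0, reduced costs: (5.0, 5.0)
  x^k = (0.0, 0.0), subgradient = b - a^T x = 20.0
  y^{k+1} = 0.0 + 0.2*20.0 = 4.0
Step 2: y^k = 4.0, reduced costs: (-11.0, -19.0)
  x^k = (7.0, 7.0), subgradient = b - a^T x = -50.0
  y^{k+1} = 4.0 + 0.2*-50.0 = -6.0
Step 3: y^k = -6.0, reduced costs: (29.0, 41.0)
  x^k = (0.0, 0.0), subgradient = b - a^T x = 20.0
  y^{k+1} = -6.0 + 0.2*20.0 = -2.0
Dual objective at y_3 = -2.0: reduced costs (13.0, 17.0), box minimizer x = (0.0, 0.0)
g(y_3) = b*y + (c1 - a1*y)*x1 + (c2 - a2*y)*x2 = 20*(-2.0) + 13.0*0.0 + 17.0*0.0 = -40.0 + 0.0 + 0.0 = -40.0


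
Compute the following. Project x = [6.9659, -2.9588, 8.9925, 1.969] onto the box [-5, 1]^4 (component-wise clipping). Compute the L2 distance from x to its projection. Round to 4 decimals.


Project each component onto [-5, 1].
clip(6.9659) = 1.0, clip(-2.9588) = -2.9588, clip(8.9925) = 1.0, clip(1.969) = 1.0
Projection = [1.0, -2.9588, 1.0, 1.0]
Squared diffs: [35.592, 0.0, 63.8801, 0.939]
Distance = sqrt(100.4111) = 10.0205


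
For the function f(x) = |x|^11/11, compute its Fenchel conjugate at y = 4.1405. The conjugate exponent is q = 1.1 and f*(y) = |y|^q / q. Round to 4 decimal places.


The conjugate exponent q satisfies 1/p + 1/q = 1.
p = 11, so q = 11/(11 - 1) = 1.1
|y|^q = 4.1405^1.1 = 4.7726
f*(4.1405) = 4.7726 / 1.1 = 4.3388


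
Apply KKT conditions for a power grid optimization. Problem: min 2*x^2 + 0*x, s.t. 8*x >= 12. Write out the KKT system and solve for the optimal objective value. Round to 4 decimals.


Step 1: Try lambda = 0 (constraint inactive).
x_unc = 0/(2*2) = 0.0
Check: 8*0.0 = 0.0 < 12 -- violated!
Step 2: Constraint must be active: 8*x = 12
x* = 12/8 = 1.5
lambda = (2*2*1.5 + 0)/8 = 0.75
Step 3: Compute optimal value.
f(x*) = 2*1.5^2 + 0*1.5 = 4.5


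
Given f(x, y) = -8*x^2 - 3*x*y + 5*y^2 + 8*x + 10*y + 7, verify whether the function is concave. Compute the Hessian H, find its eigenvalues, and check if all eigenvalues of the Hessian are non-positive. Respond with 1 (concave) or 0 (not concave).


The Hessian of f(x,y) = -8*x^2 - 3*x*y + 5*y^2 + 8*x + 10*y + 7 is:
H = [[-16, -3], [-3, 10]]
Trace = -16 + 10 = -6
Determinant = -16*10 - (-3)^2 = -169
Discriminant = (-6)^2 - 4*-169 = 712.0
Eigenvalues: lambda_1 = -16.3417, lambda_2 = 10.3417
The function is not concave.

0


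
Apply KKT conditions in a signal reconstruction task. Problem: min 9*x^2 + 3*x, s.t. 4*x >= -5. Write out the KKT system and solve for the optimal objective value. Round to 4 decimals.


Step 1: Try lambda = 0 (constraint inactive).
Stationarity: 2*9*x + 3 = 0
x* = -3/(2*9) = -1/6 = -0.1667 (rounded; the exact value -1/6 is used below)
Check constraint: 4*-0.1667 = -0.6668 >= -5 -- satisfied.
Step 2: Compute optimal value.
f(x*) = 9*(-1/6)^2 + 3*(-1/6) = -0.25


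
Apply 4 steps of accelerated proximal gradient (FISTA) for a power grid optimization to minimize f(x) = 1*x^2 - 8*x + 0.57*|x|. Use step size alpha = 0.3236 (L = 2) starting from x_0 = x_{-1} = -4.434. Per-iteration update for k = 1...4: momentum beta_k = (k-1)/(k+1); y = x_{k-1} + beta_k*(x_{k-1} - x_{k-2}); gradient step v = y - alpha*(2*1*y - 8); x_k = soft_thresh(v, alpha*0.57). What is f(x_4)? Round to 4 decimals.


FISTA on f(x) = 1*x^2 - 8*x + 0.57*|x|
L = 2, alpha = 0.3236
Iteration 1: beta = 0.0, y = -4.434 + 0.0*(-4.434 + 4.434) = -4.434
  grad(y) = -16.868, v = y - alpha*grad = 1.0245
  prox(v) = soft_thresh(1.0245, 0.1845) = 0.84
Iteration 2: beta = 0.3333, y = 0.84 + 0.3333*(0.84 + 4.434) = 2.598
  grad(y) = -2.8039, v = y - alpha*grad = 3.5054
  prox(v) = soft_thresh(3.5054, 0.1845) = 3.3209
Iteration 3: beta = 0.5, y = 3.3209 + 0.5*(3.3209 - 0.84) = 4.5614
  grad(y) = 1.1228, v = y - alpha*grad = 4.1981
  prox(v) = soft_thresh(4.1981, 0.1845) = 4.0136
Iteration 4: beta = 0.6, y = 4.0136 + 0.6*(4.0136 - 3.3209) = 4.4292
  grad(y) = 0.8584, v = y - alpha*grad = 4.1514
  prox(v) = soft_thresh(4.1514, 0.1845) = 3.967
f(x_4) = 1*3.967^2 - 8*3.967 + 0.57*|3.967| = -13.7377


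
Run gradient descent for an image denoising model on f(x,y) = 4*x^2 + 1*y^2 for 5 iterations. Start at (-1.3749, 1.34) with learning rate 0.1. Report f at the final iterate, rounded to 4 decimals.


Gradient descent on f(x,y) = 4*x^2 + 1*y^2.
Starting point: (-1.3749, 1.34), alpha = 0.1
Step 1: grad_x = 2*4*-1.3749 = -10.9992, grad_y = 2*1*1.34 = 2.68
  x_1 = -1.3749 - 0.1*-10.9992 = -0.275
  y_1 = 1.34 - 0.1*2.68 = 1.072
Step 2: grad_x = 2*4*-0.275 = -2.1998, grad_y = 2*1*1.072 = 2.144
  x_2 = -0.275 - 0.1*-2.1998 = -0.055
  y_2 = 1.072 - 0.1*2.144 = 0.8576
Step 3: grad_x = 2*4*-0.055 = -0.44, grad_y = 2*1*0.8576 = 1.7152
  x_3 = -0.055 - 0.1*-0.44 = -0.011
  y_3 = 0.8576 - 0.1*1.7152 = 0.6861
Step 4: grad_x = 2*4*-0.011 = -0.088, grad_y = 2*1*0.6861 = 1.3722
  x_4 = -0.011 - 0.1*-0.088 = -0.0022
  y_4 = 0.6861 - 0.1*1.3722 = 0.5489
Step 5: grad_x = 2*4*-0.0022 = -0.0176, grad_y = 2*1*0.5489 = 1.0977
  x_5 = -0.0022 - 0.1*-0.0176 = -0.0004
  y_5 = 0.5489 - 0.1*1.0977 = 0.4391
f(-0.0004, 0.4391) = 4*(-0.0004)^2 + 1*0.4391^2 = 0.1928


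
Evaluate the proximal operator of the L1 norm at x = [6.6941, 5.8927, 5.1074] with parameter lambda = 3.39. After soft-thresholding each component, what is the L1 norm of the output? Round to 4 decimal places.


Soft-thresholding with lambda = 3.39:
prox(6.6941) = sign(6.6941)*max(|6.6941| - 3.39, 0) = 3.3041
prox(5.8927) = sign(5.8927)*max(|5.8927| - 3.39, 0) = 2.5027
prox(5.1074) = sign(5.1074)*max(|5.1074| - 3.39, 0) = 1.7174
prox(x) = [3.3041, 2.5027, 1.7174]
||prox(x)||_1 = 3.3041 + 2.5027 + 1.7174 = 7.5242


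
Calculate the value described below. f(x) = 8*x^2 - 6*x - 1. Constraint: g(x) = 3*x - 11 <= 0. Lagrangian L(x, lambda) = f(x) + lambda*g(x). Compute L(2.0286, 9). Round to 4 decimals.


Step 1: Evaluate f(x).
f(2.0286) = 8*2.0286^2 - 6*2.0286 - 1 = 19.7501
Step 2: Evaluate g(x).
g(2.0286) = 3*2.0286 - 11 = -4.9142
Step 3: Compute Lagrangian.
L = 19.7501 + 9*-4.9142 = -24.4777


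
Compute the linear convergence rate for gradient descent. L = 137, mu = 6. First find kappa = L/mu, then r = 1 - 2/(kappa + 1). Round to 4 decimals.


Step 1: Compute the condition number.
kappa = L/mu = 137/6 = 22.8333
Step 2: Compute the convergence rate.
r = 1 - 2/(kappa + 1) = 1 - 2*mu/(L + mu) = (L - mu)/(L + mu) = 131/143 = 0.9161


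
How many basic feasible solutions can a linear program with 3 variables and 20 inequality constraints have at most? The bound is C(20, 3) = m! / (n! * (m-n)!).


Each vertex corresponds to some choice of n active constraints out of m, so the number of vertices is at most C(m, n) = m! / (n!(m-n)!).
m = 20, n = 3
Numerator: 20 * 19 * 18
Denominator: 3! = 6
C(20, 3) = 1140


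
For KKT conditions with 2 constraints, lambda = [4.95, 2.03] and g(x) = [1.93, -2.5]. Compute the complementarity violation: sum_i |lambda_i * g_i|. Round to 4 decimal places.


KKT complementary slackness check:
lambda_1 * g_1 = 4.95 * 1.93 = 9.5535
lambda_2 * g_2 = 2.03 * -2.5 = -5.075
Total violation = 9.5535 + 5.075 = 14.6285


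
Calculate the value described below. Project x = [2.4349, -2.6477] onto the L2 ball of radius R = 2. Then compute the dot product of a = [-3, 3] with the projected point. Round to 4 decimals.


Step 1: Compute ||x|| (intermediates to 6 decimals).
||x|| = sqrt(2.4349^2 + (-2.6477)^2) = 3.59709
Step 2: Project.
Since ||x|| > R, scale = R/||x|| = 2/3.59709 = 0.556005, proj(x) = scale * x
proj(x) = [1.353817, -1.472134]
Step 3: Dot product.
a^T * proj(x) = -3*1.353817 + 3*(-1.472134) = -8.4779


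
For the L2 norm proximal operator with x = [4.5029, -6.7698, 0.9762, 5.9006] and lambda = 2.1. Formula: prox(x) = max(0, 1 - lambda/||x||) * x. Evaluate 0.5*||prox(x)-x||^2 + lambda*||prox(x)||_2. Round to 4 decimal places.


Step 1: Compute ||x||.
||x|| = 10.0934
Step 2: Compute scaling factor.
scale = max(0, 1 - 2.1/10.0934) = 0.7919
Step 3: prox(x) = [3.566, -5.3613, 0.7731, 4.6729]
||prox(x)|| = 7.9934
Step 4: Proximal objective.
0.5*||prox-x||^2 = 2.205
lambda*||prox|| = 16.7861
Total = 18.9911


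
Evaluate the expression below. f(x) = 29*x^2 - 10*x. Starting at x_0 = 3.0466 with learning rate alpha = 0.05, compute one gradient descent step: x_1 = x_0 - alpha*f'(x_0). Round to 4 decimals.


We compute the gradient at x_0 and apply the update.
f'(x) = 58*x - 10
f'(3.0466) = 58*3.0466 - 10 = 166.7028
x_1 = 3.0466 - 0.05*166.7028 = -5.2885


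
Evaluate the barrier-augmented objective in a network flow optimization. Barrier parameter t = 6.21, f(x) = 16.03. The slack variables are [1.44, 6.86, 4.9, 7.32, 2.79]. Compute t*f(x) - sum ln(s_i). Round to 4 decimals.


Step 1: Compute log-barrier.
ln values: [0.3646, 1.9257, 1.5892, 1.9906, 1.026]
phi = -(0.3646 + 1.9257 + 1.5892 + 1.9906 + 1.026) = -6.8962
Step 2: Compute augmented objective.
t*f(x) = 6.21*16.03 = 99.5463
Total = 99.5463 - 6.8962 = 92.6501


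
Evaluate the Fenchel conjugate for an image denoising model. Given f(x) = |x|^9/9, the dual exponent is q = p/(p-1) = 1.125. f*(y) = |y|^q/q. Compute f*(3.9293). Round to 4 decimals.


The conjugate exponent q satisfies 1/p + 1/q = 1.
p = 9, so q = 9/(9 - 1) = 1.125
|y|^q = 3.9293^1.125 = 4.6623
f*(3.9293) = 4.6623 / 1.125 = 4.1443


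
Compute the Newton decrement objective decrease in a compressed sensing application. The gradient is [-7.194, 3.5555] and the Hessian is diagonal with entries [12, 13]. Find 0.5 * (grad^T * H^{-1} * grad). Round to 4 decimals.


Step 1: H is diagonal, so H^(-1) * g = [-0.5995, 0.2735].
Step 2: g^T H^(-1) g = sum_i g_i^2 / H_ii
  = (-7.194)^2/12 + (3.5555)^2/13
  = 4.3128 + 0.9724 = 5.2852
Step 3: Objective decrease = 0.5 * g^T H^(-1) g = 2.6426


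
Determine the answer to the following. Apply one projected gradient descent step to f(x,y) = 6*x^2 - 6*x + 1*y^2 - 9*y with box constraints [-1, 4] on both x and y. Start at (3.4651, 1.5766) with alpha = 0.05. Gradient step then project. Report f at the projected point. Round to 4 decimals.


Step 1: Compute gradient at (3.4651, 1.5766).
grad_x = 2*6*3.4651 - 6 = 35.5812
grad_y = 2*1*1.5766 - 9 = -5.8468
Step 2: Gradient step.
x_raw = 3.4651 - 0.05*35.5812 = 1.686
y_raw = 1.5766 - 0.05*-5.8468 = 1.8689
Step 3: Project onto [-1, 4].
x_proj = clip(1.686) = 1.686
y_proj = clip(1.8689) = 1.8689
Step 4: Evaluate f.
f(1.686, 1.8689) = -6.3874


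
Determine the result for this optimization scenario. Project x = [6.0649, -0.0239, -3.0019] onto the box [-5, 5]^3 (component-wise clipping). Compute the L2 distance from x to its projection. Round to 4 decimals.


Project each component onto [-5, 5].
clip(6.0649) = 5.0, clip(-0.0239) = -0.0239, clip(-3.0019) = -3.0019
Projection = [5.0, -0.0239, -3.0019]
Squared diffs: [1.134, 0.0, 0.0]
Distance = sqrt(1.134) = 1.0649


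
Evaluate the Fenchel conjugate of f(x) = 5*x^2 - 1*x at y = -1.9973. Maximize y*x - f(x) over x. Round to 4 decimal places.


f*(y) = sup_x {y*x - a*x^2 - b*x} = sup_x {(y-b)*x - a*x^2}
FOC: (y - b) - 2a*x = 0 => x* = (y - b)/(2a)
x* = (-1.9973 + 1)/(2*5) = -0.0997
f*(-1.9973) = (y-b)^2/(4a) = (-1.9973 + 1)^2/(4*5)
= 0.9946/20 = 0.0497


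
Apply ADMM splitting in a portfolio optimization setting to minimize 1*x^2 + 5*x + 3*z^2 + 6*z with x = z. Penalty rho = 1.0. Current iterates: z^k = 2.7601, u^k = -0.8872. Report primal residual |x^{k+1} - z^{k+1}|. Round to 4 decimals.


ADMM iteration with rho = 1.0, z^k = 2.7601, u^k = -0.8872
Step 1: x-update.
Minimize 1*x^2 + 5*x + (1.0/2)*(x - 2.7601 - 0.8872)^2
FOC: (2*1 + 1.0)*x = -5 + 1.0*(2.7601 + 0.8872)
x^{k+1} = -0.4509
Step 2: z-update.
Minimize 3*z^2 + 6*z + (1.0/2)*(-0.4509 - z - 0.8872)^2
FOC: (2*3 + 1.0)*z = -6 + 1.0*(-0.4509 - 0.8872)
z^{k+1} = -1.0483
Step 3: u-update.
u^{k+1} = -0.8872 - 0.4509 + 1.0483 = -0.2898
Step 4: Primal residual = |-0.4509 + 1.0483| = 0.5974


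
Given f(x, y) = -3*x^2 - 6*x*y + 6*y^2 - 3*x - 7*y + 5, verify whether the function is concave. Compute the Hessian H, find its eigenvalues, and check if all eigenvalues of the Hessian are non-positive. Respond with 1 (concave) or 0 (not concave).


The Hessian of f(x,y) = -3*x^2 - 6*x*y + 6*y^2 - 3*x - 7*y + 5 is:
H = [[-6, -6], [-6, 12]]
Trace = -6 + 12 = 6
Determinant = -6*12 - (-6)^2 = -108
Discriminant = (6)^2 - 4*-108 = 468.0
Eigenvalues: lambda_1 = -7.8167, lambda_2 = 13.8167
The function is not concave.

0


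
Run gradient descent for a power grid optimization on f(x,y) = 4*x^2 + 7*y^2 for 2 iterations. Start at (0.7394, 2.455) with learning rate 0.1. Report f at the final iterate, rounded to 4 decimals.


Gradient descent on f(x,y) = 4*x^2 + 7*y^2.
Starting point: (0.7394, 2.455), alpha = 0.1
Step 1: grad_x = 2*4*0.7394 = 5.9152, grad_y = 2*7*2.455 = 34.37
  x_1 = 0.7394 - 0.1*5.9152 = 0.1479
  y_1 = 2.455 - 0.1*34.37 = -0.982
Step 2: grad_x = 2*4*0.1479 = 1.183, grad_y = 2*7*-0.982 = -13.748
  x_2 = 0.1479 - 0.1*1.183 = 0.0296
  y_2 = -0.982 - 0.1*-13.748 = 0.3928
f(0.0296, 0.3928) = 4*0.0296^2 + 7*0.3928^2 = 1.0835


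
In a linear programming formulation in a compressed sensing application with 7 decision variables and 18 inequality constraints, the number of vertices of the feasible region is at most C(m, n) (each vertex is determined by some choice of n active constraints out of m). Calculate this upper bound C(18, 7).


Each vertex corresponds to some choice of n active constraints out of m, so the number of vertices is at most C(m, n) = m! / (n!(m-n)!).
m = 18, n = 7
Numerator: 18 * 17 * 16 * 15 * 14 * 13 * 12
Denominator: 7! = 5040
C(18, 7) = 31824


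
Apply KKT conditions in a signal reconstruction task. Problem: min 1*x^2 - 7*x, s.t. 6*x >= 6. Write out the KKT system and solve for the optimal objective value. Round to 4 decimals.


Step 1: Try lambda = 0 (constraint inactive).
Stationarity: 2*1*x - 7 = 0
x* = 7/(2*1) = 3.5
Check constraint: 6*3.5 = 21.0 >= 6 -- satisfied.
Step 2: Compute optimal value.
f(x*) = 1*3.5^2 - 7*3.5 = -12.25


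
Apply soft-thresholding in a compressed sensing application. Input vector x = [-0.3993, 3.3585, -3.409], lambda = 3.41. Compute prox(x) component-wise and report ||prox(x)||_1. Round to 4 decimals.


Soft-thresholding with lambda = 3.41:
prox(-0.3993) = sign(-0.3993)*max(|-0.3993| - 3.41, 0) = 0.0
prox(3.3585) = sign(3.3585)*max(|3.3585| - 3.41, 0) = 0.0
prox(-3.409) = sign(-3.409)*max(|-3.409| - 3.41, 0) = 0.0
prox(x) = [0.0, 0.0, 0.0]
||prox(x)||_1 = 0.0 + 0.0 + 0.0 = 0.0


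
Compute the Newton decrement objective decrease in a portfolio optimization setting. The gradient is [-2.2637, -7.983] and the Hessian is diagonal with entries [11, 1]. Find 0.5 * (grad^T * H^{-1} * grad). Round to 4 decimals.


Step 1: H is diagonal, so H^(-1) * g = [-0.2058, -7.983].
Step 2: g^T H^(-1) g = sum_i g_i^2 / H_ii
  = (-2.2637)^2/11 + (-7.983)^2/1
  = 0.4658 + 63.7283 = 64.1941
Step 3: Objective decrease = 0.5 * g^T H^(-1) g = 32.0971


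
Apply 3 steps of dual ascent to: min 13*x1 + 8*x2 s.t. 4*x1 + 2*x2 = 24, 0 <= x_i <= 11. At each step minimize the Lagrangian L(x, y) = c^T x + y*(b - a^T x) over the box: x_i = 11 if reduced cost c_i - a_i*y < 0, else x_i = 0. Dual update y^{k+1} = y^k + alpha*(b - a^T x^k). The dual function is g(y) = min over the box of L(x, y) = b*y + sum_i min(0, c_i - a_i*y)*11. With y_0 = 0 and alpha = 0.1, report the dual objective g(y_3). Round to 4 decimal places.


Dual ascent for LP: min 13*x1 + 8*x2, 4*x1 + 2*x2 = 24, 0 <= x_i <= 11
Step 1: y^k = 0.0, reduced costs: (13.0, 8.0)
  x^k = (0.0, 0.0), subgradient = b - a^T x = 24.0
  y^{k+1} = 0.0 + 0.1*24.0 = 2.4
Step 2: y^k = 2.4, reduced costs: (3.4, 3.2)
  x^k = (0.0, 0.0), subgradient = b - a^T x = 24.0
  y^{k+1} = 2.4 + 0.1*24.0 = 4.8
Step 3: y^k = 4.8, reduced costs: (-6.2, -1.6)
  x^k = (11.0, 11.0), subgradient = b - a^T x = -42.0
  y^{k+1} = 4.8 + 0.1*-42.0 = 0.6
Dual objective at y_3 = 0.6: reduced costs (10.6, 6.8), box minimizer x = (0.0, 0.0)
g(y_3) = b*y + (c1 - a1*y)*x1 + (c2 - a2*y)*x2 = 24*0.6 + 10.6*0.0 + 6.8*0.0 = 14.4 + 0.0 + 0.0 = 14.4


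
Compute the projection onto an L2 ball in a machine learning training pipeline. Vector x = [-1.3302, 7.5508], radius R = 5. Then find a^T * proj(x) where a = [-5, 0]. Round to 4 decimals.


Step 1: Compute ||x|| (intermediates to 6 decimals).
||x|| = sqrt((-1.3302)^2 + 7.5508^2) = 7.667073
Step 2: Project.
Since ||x|| > R, scale = R/||x|| = 5/7.667073 = 0.652139, proj(x) = scale * x
proj(x) = [-0.867475, 4.924171]
Step 3: Dot product.
a^T * proj(x) = -5*(-0.867475) + 0*4.924171 = 4.3374


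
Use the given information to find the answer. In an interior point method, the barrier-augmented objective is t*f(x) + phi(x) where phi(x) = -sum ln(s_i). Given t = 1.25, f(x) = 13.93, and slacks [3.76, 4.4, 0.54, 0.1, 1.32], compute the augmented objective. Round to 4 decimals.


Step 1: Compute log-barrier.
ln values: [1.3244, 1.4816, -0.6162, -2.3026, 0.2776]
phi = -(1.3244 + 1.4816 - 0.6162 - 2.3026 + 0.2776) = -0.1649
Step 2: Compute augmented objective.
t*f(x) = 1.25*13.93 = 17.4125
Total = 17.4125 - 0.1649 = 17.2476


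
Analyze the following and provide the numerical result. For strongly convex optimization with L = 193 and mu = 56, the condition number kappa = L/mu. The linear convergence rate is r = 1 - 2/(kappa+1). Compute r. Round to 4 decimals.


Step 1: Compute the condition number.
kappa = L/mu = 193/56 = 3.4464
Step 2: Compute the convergence rate.
r = 1 - 2/(kappa + 1) = 1 - 2*mu/(L + mu) = (L - mu)/(L + mu) = 137/249 = 0.5502


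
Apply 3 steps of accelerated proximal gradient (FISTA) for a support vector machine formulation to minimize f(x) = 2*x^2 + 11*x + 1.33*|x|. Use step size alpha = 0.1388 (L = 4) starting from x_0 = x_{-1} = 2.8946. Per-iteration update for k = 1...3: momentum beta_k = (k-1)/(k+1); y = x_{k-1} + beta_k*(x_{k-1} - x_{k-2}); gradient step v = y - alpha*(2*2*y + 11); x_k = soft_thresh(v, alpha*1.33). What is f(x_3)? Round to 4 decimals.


FISTA on f(x) = 2*x^2 + 11*x + 1.33*|x|
L = 4, alpha = 0.1388
Iteration 1: beta = 0.0, y = 2.8946 + 0.0*(2.8946 - 2.8946) = 2.8946
  grad(y) = 22.5784, v = y - alpha*grad = -0.2393
  prox(v) = soft_thresh(-0.2393, 0.1846) = -0.0547
Iteration 2: beta = 0.3333, y = -0.0547 + 0.3333*(-0.0547 - 2.8946) = -1.0378
  grad(y) = 6.8489, v = y - alpha*grad = -1.9884
  prox(v) = soft_thresh(-1.9884, 0.1846) = -1.8038
Iteration 3: beta = 0.5, y = -1.8038 + 0.5*(-1.8038 + 0.0547) = -2.6784
  grad(y) = 0.2866, v = y - alpha*grad = -2.7181
  prox(v) = soft_thresh(-2.7181, 0.1846) = -2.5335
f(x_3) = 2*(-2.5335)^2 + 11*(-2.5335) + 1.33*|-2.5335| = -11.6617


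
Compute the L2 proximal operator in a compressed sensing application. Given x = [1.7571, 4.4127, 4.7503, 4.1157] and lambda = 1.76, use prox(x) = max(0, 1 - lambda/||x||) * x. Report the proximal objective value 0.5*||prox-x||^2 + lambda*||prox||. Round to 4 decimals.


Step 1: Compute ||x||.
||x|| = 7.878
Step 2: Compute scaling factor.
scale = max(0, 1 - 1.76/7.878) = 0.7766
Step 3: prox(x) = [1.3646, 3.4269, 3.6891, 3.1962]
||prox(x)|| = 6.118
Step 4: Proximal objective.
0.5*||prox-x||^2 = 1.5488
lambda*||prox|| = 10.7677
Total = 12.3166


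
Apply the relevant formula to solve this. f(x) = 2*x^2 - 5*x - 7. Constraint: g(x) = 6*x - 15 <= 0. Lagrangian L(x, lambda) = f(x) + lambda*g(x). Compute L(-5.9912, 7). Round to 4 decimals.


Step 1: Evaluate f(x).
f(-5.9912) = 2*(-5.9912)^2 - 5*(-5.9912) - 7 = 94.745
Step 2: Evaluate g(x).
g(-5.9912) = 6*-5.9912 - 15 = -50.9472
Step 3: Compute Lagrangian.
L = 94.745 + 7*-50.9472 = -261.8854


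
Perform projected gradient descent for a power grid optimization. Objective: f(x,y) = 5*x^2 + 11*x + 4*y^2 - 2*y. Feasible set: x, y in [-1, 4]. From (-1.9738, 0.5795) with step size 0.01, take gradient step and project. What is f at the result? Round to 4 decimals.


Step 1: Compute gradient at (-1.9738, 0.5795).
grad_x = 2*5*-1.9738 + 11 = -8.738
grad_y = 2*4*0.5795 - 2 = 2.636
Step 2: Gradient step.
x_raw = -1.9738 - 0.01*-8.738 = -1.8864
y_raw = 0.5795 - 0.01*2.636 = 0.5531
Step 3: Project onto [-1, 4].
x_proj = clip(-1.8864) = -1.0
y_proj = clip(0.5531) = 0.5531
Step 4: Evaluate f.
f(-1.0, 0.5531) = -5.8824


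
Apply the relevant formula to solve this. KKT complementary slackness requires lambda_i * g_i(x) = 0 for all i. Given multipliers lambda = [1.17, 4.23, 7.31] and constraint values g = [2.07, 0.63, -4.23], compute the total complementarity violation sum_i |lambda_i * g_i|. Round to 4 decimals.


KKT complementary slackness check:
lambda_1 * g_1 = 1.17 * 2.07 = 2.4219
lambda_2 * g_2 = 4.23 * 0.63 = 2.6649
lambda_3 * g_3 = 7.31 * -4.23 = -30.9213
Total violation = 2.4219 + 2.6649 + 30.9213 = 36.0081


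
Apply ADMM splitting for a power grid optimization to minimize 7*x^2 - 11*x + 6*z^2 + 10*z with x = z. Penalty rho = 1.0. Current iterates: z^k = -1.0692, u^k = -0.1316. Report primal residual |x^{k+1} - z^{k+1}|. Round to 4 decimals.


ADMM iteration with rho = 1.0, z^k = -1.0692, u^k = -0.1316
Step 1: x-update.
Minimize 7*x^2 - 11*x + (1.0/2)*(x + 1.0692 - 0.1316)^2
FOC: (2*7 + 1.0)*x = 11 + 1.0*(-1.0692 + 0.1316)
x^{k+1} = 0.6708
Step 2: z-update.
Minimize 6*z^2 + 10*z + (1.0/2)*(0.6708 - z - 0.1316)^2
FOC: (2*6 + 1.0)*z = -10 + 1.0*(0.6708 - 0.1316)
z^{k+1} = -0.7278
Step 3: u-update.
u^{k+1} = -0.1316 + 0.6708 + 0.7278 = 1.267
Step 4: Primal residual = |0.6708 + 0.7278| = 1.3986


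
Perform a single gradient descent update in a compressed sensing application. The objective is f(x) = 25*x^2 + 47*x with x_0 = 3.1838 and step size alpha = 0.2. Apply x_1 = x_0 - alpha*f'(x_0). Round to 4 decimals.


We compute the gradient at x_0 and apply the update.
f'(x) = 50*x + 47
f'(3.1838) = 50*3.1838 + 47 = 206.19
x_1 = 3.1838 - 0.2*206.19 = -38.0542


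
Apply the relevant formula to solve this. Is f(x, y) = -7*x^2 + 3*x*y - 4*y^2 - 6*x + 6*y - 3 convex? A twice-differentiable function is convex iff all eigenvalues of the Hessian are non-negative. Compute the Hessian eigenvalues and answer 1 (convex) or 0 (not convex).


The Hessian of f(x,y) = -7*x^2 + 3*x*y - 4*y^2 - 6*x + 6*y - 3 is:
H = [[-14, 3], [3, -8]]
Trace = -14 - 8 = -22
Determinant = -14*-8 - (3)^2 = 103
Discriminant = (-22)^2 - 4*103 = 72.0
Eigenvalues: lambda_1 = -15.2426, lambda_2 = -6.7574
The function is not convex.

0


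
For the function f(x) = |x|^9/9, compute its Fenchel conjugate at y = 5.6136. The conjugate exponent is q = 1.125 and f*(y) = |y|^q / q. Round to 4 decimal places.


The conjugate exponent q satisfies 1/p + 1/q = 1.
p = 9, so q = 9/(9 - 1) = 1.125
|y|^q = 5.6136^1.125 = 6.9646
f*(5.6136) = 6.9646 / 1.125 = 6.1908


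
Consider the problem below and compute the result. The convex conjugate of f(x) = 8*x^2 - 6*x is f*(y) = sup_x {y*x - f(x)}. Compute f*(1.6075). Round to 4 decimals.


f*(y) = sup_x {y*x - a*x^2 - b*x} = sup_x {(y-b)*x - a*x^2}
FOC: (y - b) - 2a*x = 0 => x* = (y - b)/(2a)
x* = (1.6075 + 6)/(2*8) = 0.4755
f*(1.6075) = (y-b)^2/(4a) = (1.6075 + 6)^2/(4*8)
= 57.8741/32 = 1.8086


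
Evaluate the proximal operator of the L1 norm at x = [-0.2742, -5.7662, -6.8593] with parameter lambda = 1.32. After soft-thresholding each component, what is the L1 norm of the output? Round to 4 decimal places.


Soft-thresholding with lambda = 1.32:
prox(-0.2742) = sign(-0.2742)*max(|-0.2742| - 1.32, 0) = 0.0
prox(-5.7662) = sign(-5.7662)*max(|-5.7662| - 1.32, 0) = -4.4462
prox(-6.8593) = sign(-6.8593)*max(|-6.8593| - 1.32, 0) = -5.5393
prox(x) = [0.0, -4.4462, -5.5393]
||prox(x)||_1 = 0.0 + 4.4462 + 5.5393 = 9.9855


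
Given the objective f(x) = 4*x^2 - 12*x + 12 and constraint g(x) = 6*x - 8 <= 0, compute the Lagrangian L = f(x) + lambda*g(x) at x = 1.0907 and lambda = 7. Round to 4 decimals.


Step 1: Evaluate f(x).
f(1.0907) = 4*1.0907^2 - 12*1.0907 + 12 = 3.6701
Step 2: Evaluate g(x).
g(1.0907) = 6*1.0907 - 8 = -1.4558
Step 3: Compute Lagrangian.
L = 3.6701 + 7*-1.4558 = -6.5205


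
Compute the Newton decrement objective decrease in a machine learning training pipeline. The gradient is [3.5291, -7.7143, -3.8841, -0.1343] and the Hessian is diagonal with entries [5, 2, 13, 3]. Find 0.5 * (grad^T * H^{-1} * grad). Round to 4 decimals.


Step 1: H is diagonal, so H^(-1) * g = [0.7058, -3.8572, -0.2988, -0.0448].
Step 2: g^T H^(-1) g = sum_i g_i^2 / H_ii
  = (3.5291)^2/5 + (-7.7143)^2/2 + (-3.8841)^2/13 + (-0.1343)^2/3
  = 2.4909 + 29.7552 + 1.1605 + 0.006 = 33.4126
Step 3: Objective decrease = 0.5 * g^T H^(-1) g = 16.7063


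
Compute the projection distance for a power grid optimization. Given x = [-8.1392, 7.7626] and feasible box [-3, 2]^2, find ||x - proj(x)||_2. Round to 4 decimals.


Project each component onto [-3, 2].
clip(-8.1392) = -3.0, clip(7.7626) = 2.0
Projection = [-3.0, 2.0]
Squared diffs: [26.4114, 33.2076]
Distance = sqrt(59.619) = 7.7213


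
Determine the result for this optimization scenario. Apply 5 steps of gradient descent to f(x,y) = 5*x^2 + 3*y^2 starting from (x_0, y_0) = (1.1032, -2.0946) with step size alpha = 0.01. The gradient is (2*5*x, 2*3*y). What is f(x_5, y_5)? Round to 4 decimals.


Gradient descent on f(x,y) = 5*x^2 + 3*y^2.
Starting point: (1.1032, -2.0946), alpha = 0.01
Step 1: grad_x = 2*5*1.1032 = 11.032, grad_y = 2*3*-2.0946 = -12.5676
  x_1 = 1.1032 - 0.01*11.032 = 0.9929
  y_1 = -2.0946 - 0.01*-12.5676 = -1.9689
Step 2: grad_x = 2*5*0.9929 = 9.9288, grad_y = 2*3*-1.9689 = -11.8135
  x_2 = 0.9929 - 0.01*9.9288 = 0.8936
  y_2 = -1.9689 - 0.01*-11.8135 = -1.8508
Step 3: grad_x = 2*5*0.8936 = 8.9359, grad_y = 2*3*-1.8508 = -11.1047
  x_3 = 0.8936 - 0.01*8.9359 = 0.8042
  y_3 = -1.8508 - 0.01*-11.1047 = -1.7397
Step 4: grad_x = 2*5*0.8042 = 8.0423, grad_y = 2*3*-1.7397 = -10.4384
  x_4 = 0.8042 - 0.01*8.0423 = 0.7238
  y_4 = -1.7397 - 0.01*-10.4384 = -1.6354
Step 5: grad_x = 2*5*0.7238 = 7.2381, grad_y = 2*3*-1.6354 = -9.8121
  x_5 = 0.7238 - 0.01*7.2381 = 0.6514
  y_5 = -1.6354 - 0.01*-9.8121 = -1.5372
f(0.6514, -1.5372) = 5*0.6514^2 + 3*(-1.5372)^2 = 9.2111


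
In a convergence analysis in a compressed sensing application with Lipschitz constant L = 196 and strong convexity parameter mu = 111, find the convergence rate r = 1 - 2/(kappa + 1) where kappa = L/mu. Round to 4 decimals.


Step 1: Compute the condition number.
kappa = L/mu = 196/111 = 1.7658
Step 2: Compute the convergence rate.
r = 1 - 2/(kappa + 1) = 1 - 2*mu/(L + mu) = (L - mu)/(L + mu) = 85/307 = 0.2769


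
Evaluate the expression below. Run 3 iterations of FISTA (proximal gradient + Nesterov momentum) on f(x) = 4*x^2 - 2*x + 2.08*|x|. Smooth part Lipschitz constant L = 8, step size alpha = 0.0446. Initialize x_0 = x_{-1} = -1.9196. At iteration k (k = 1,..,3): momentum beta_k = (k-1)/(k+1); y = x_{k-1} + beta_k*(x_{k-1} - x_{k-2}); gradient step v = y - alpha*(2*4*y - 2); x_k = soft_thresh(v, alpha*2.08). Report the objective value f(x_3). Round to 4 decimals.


FISTA on f(x) = 4*x^2 - 2*x + 2.08*|x|
L = 8, alpha = 0.0446
Iteration 1: beta = 0.0, y = -1.9196 + 0.0*(-1.9196 + 1.9196) = -1.9196
  grad(y) = -17.3568, v = y - alpha*grad = -1.1455
  prox(v) = soft_thresh(-1.1455, 0.0928) = -1.0527
Iteration 2: beta = 0.3333, y = -1.0527 + 0.3333*(-1.0527 + 1.9196) = -0.7638
  grad(y) = -8.1101, v = y - alpha*grad = -0.402
  prox(v) = soft_thresh(-0.402, 0.0928) = -0.3093
Iteration 3: beta = 0.5, y = -0.3093 + 0.5*(-0.3093 + 1.0527) = 0.0624
  grad(y) = -1.5005, v = y - alpha*grad = 0.1294
  prox(v) = soft_thresh(0.1294, 0.0928) = 0.0366
f(x_3) = 4*0.0366^2 - 2*0.0366 + 2.08*|0.0366| = 0.0083


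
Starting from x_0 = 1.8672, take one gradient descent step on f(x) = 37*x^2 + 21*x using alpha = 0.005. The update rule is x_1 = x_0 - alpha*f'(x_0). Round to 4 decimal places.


We compute the gradient at x_0 and apply the update.
f'(x) = 74*x + 21
f'(1.8672) = 74*1.8672 + 21 = 159.1728
x_1 = 1.8672 - 0.005*159.1728 = 1.0713


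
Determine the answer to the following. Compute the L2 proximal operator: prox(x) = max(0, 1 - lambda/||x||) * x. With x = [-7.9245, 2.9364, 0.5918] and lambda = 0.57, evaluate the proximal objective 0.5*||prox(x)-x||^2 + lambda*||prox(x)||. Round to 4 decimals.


Step 1: Compute ||x||.
||x|| = 8.4717
Step 2: Compute scaling factor.
scale = max(0, 1 - 0.57/8.4717) = 0.9327
Step 3: prox(x) = [-7.3913, 2.7388, 0.552]
||prox(x)|| = 7.9017
Step 4: Proximal objective.
0.5*||prox-x||^2 = 0.1625
lambda*||prox|| = 4.504
Total = 4.6664


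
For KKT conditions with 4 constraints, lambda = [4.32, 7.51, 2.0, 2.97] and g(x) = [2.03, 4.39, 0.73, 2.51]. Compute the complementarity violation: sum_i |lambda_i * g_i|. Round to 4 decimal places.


KKT complementary slackness check:
lambda_1 * g_1 = 4.32 * 2.03 = 8.7696
lambda_2 * g_2 = 7.51 * 4.39 = 32.9689
lambda_3 * g_3 = 2.0 * 0.73 = 1.46
lambda_4 * g_4 = 2.97 * 2.51 = 7.4547
Total violation = 8.7696 + 32.9689 + 1.46 + 7.4547 = 50.6532


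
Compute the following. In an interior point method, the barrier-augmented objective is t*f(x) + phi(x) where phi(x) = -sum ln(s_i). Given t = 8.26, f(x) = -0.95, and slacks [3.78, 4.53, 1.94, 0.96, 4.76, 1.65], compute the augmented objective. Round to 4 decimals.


Step 1: Compute log-barrier.
ln values: [1.3297, 1.5107, 0.6627, -0.0408, 1.5602, 0.5008]
phi = -(1.3297 + 1.5107 + 0.6627 - 0.0408 + 1.5602 + 0.5008) = -5.5233
Step 2: Compute augmented objective.
t*f(x) = 8.26*-0.95 = -7.847
Total = -7.847 - 5.5233 = -13.3703


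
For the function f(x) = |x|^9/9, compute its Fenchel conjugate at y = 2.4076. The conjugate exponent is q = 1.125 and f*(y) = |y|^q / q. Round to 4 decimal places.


The conjugate exponent q satisfies 1/p + 1/q = 1.
p = 9, so q = 9/(9 - 1) = 1.125
|y|^q = 2.4076^1.125 = 2.6871
f*(2.4076) = 2.6871 / 1.125 = 2.3885


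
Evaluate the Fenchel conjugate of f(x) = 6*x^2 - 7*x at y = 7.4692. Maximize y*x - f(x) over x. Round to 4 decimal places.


f*(y) = sup_x {y*x - a*x^2 - b*x} = sup_x {(y-b)*x - a*x^2}
FOC: (y - b) - 2a*x = 0 => x* = (y - b)/(2a)
x* = (7.4692 + 7)/(2*6) = 1.2058
f*(7.4692) = (y-b)^2/(4a) = (7.4692 + 7)^2/(4*6)
= 209.3577/24 = 8.7232


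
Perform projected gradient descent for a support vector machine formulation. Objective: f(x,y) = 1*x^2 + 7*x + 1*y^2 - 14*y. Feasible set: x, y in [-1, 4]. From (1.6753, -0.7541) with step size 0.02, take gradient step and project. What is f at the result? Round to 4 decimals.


Step 1: Compute gradient at (1.6753, -0.7541).
grad_x = 2*1*1.6753 + 7 = 10.3506
grad_y = 2*1*-0.7541 - 14 = -15.5082
Step 2: Gradient step.
x_raw = 1.6753 - 0.02*10.3506 = 1.4683
y_raw = -0.7541 - 0.02*-15.5082 = -0.4439
Step 3: Project onto [-1, 4].
x_proj = clip(1.4683) = 1.4683
y_proj = clip(-0.4439) = -0.4439
Step 4: Evaluate f.
f(1.4683, -0.4439) = 18.8461


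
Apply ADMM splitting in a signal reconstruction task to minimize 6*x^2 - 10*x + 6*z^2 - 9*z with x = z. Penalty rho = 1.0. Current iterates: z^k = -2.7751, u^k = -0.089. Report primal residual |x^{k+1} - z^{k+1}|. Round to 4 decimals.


ADMM iteration with rho = 1.0, z^k = -2.7751, u^k = -0.089
Step 1: x-update.
Minimize 6*x^2 - 10*x + (1.0/2)*(x + 2.7751 - 0.089)^2
FOC: (2*6 + 1.0)*x = 10 + 1.0*(-2.7751 + 0.089)
x^{k+1} = 0.5626
Step 2: z-update.
Minimize 6*z^2 - 9*z + (1.0/2)*(0.5626 - z - 0.089)^2
FOC: (2*6 + 1.0)*z = 9 + 1.0*(0.5626 - 0.089)
z^{k+1} = 0.7287
Step 3: u-update.
u^{k+1} = -0.089 + 0.5626 - 0.7287 = -0.2551
Step 4: Primal residual = |0.5626 - 0.7287| = 0.1661


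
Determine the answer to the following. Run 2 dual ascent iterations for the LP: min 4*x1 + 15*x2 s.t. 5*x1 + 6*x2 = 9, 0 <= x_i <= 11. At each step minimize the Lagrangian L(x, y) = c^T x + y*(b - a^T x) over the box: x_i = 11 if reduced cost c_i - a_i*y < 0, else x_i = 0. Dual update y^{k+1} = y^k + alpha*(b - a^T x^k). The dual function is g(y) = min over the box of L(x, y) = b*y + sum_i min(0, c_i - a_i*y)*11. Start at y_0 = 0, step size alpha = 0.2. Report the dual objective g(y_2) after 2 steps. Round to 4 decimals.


Dual ascent for LP: min 4*x1 + 15*x2, 5*x1 + 6*x2 = 9, 0 <= x_i <= 11
Step 1: y^k = 0.0, reduced costs: (4.0, 15.0)
  x^k = (0.0, 0.0), subgradient = b - a^T x = 9.0
  y^{k+1} = 0.0 + 0.2*9.0 = 1.8
Step 2: y^k = 1.8, reduced costs: (-5.0, 4.2)
  x^k = (11.0, 0.0), subgradient = b - a^T x = -46.0
  y^{k+1} = 1.8 + 0.2*-46.0 = -7.4
Dual objective at y_2 = -7.4: reduced costs (41.0, 59.4), box minimizer x = (0.0, 0.0)
g(y_2) = b*y + (c1 - a1*y)*x1 + (c2 - a2*y)*x2 = 9*(-7.4) + 41.0*0.0 + 59.4*0.0 = -66.6 + 0.0 + 0.0 = -66.6


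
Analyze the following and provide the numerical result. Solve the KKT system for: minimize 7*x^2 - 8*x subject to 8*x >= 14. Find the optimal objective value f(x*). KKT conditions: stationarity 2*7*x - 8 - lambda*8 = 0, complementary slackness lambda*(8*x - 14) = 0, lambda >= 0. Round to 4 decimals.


Step 1: Try lambda = 0 (constraint inactive).
x_unc = 8/(2*7) = 0.5714
Check: 8*0.5714 = 4.5712 < 14 -- violated!
Step 2: Constraint must be active: 8*x = 14
x* = 14/8 = 1.75
lambda = (2*7*1.75 - 8)/8 = 2.0625
Step 3: Compute optimal value.
f(x*) = 7*1.75^2 - 8*1.75 = 7.4375


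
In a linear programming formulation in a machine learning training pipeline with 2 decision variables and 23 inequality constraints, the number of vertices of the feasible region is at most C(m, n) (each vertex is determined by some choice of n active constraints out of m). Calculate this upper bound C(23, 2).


Each vertex corresponds to some choice of n active constraints out of m, so the number of vertices is at most C(m, n) = m! / (n!(m-n)!).
m = 23, n = 2
Numerator: 23 * 22
Denominator: 2! = 2
C(23, 2) = 253


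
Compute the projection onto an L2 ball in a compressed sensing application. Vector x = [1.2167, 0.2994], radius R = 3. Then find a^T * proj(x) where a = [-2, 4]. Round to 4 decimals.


Step 1: Compute ||x|| (intermediates to 6 decimals).
||x|| = sqrt(1.2167^2 + 0.2994^2) = 1.252996
Step 2: Project.
Since ||x|| <= R, proj = x (no scaling needed).
proj(x) = [1.2167, 0.2994]
Step 3: Dot product.
a^T * proj(x) = -2*1.2167 + 4*0.2994 = -1.2358


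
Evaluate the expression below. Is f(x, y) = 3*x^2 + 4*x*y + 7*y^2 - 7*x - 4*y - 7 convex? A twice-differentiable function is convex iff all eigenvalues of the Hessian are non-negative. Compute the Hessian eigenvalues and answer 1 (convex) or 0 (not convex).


The Hessian of f(x,y) = 3*x^2 + 4*x*y + 7*y^2 - 7*x - 4*y - 7 is:
H = [[6, 4], [4, 14]]
Trace = 6 + 14 = 20
Determinant = 6*14 - (4)^2 = 68
Discriminant = (20)^2 - 4*68 = 128.0
Eigenvalues: lambda_1 = 4.3431, lambda_2 = 15.6569
The function is convex.

1


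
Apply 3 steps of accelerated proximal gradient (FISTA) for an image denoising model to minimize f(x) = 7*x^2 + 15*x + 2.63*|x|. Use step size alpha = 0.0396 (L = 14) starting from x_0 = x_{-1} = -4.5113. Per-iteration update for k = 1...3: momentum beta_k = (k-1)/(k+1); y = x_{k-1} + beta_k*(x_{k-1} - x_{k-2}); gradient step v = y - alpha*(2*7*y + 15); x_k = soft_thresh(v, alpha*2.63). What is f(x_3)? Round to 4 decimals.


FISTA on f(x) = 7*x^2 + 15*x + 2.63*|x|
L = 14, alpha = 0.0396
Iteration 1: beta = 0.0, y = -4.5113 + 0.0*(-4.5113 + 4.5113) = -4.5113
  grad(y) = -48.1582, v = y - alpha*grad = -2.6042
  prox(v) = soft_thresh(-2.6042, 0.1041) = -2.5001
Iteration 2: beta = 0.3333, y = -2.5001 + 0.3333*(-2.5001 + 4.5113) = -1.8297
  grad(y) = -10.6156, v = y - alpha*grad = -1.4093
  prox(v) = soft_thresh(-1.4093, 0.1041) = -1.3052
Iteration 3: beta = 0.5, y = -1.3052 + 0.5*(-1.3052 + 2.5001) = -0.7077
  grad(y) = 5.0923, v = y - alpha*grad = -0.9093
  prox(v) = soft_thresh(-0.9093, 0.1041) = -0.8052
f(x_3) = 7*(-0.8052)^2 + 15*(-0.8052) + 2.63*|-0.8052| = -5.4219


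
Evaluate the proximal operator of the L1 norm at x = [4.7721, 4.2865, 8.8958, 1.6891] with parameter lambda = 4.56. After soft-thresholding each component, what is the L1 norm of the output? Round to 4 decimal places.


Soft-thresholding with lambda = 4.56:
prox(4.7721) = sign(4.7721)*max(|4.7721| - 4.56, 0) = 0.2121
prox(4.2865) = sign(4.2865)*max(|4.2865| - 4.56, 0) = 0.0
prox(8.8958) = sign(8.8958)*max(|8.8958| - 4.56, 0) = 4.3358
prox(1.6891) = sign(1.6891)*max(|1.6891| - 4.56, 0) = 0.0
prox(x) = [0.2121, 0.0, 4.3358, 0.0]
||prox(x)||_1 = 0.2121 + 0.0 + 4.3358 + 0.0 = 4.5479


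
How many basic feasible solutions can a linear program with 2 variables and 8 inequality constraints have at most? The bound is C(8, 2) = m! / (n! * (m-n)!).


Each vertex corresponds to some choice of n active constraints out of m, so the number of vertices is at most C(m, n) = m! / (n!(m-n)!).
m = 8, n = 2
Numerator: 8 * 7
Denominator: 2! = 2
C(8, 2) = 28


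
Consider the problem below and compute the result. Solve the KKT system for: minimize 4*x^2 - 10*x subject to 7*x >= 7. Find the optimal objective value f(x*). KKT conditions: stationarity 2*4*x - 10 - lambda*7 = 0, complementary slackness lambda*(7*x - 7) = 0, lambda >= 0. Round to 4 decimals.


Step 1: Try lambda = 0 (constraint inactive).
Stationarity: 2*4*x - 10 = 0
x* = 10/(2*4) = 1.25
Check constraint: 7*1.25 = 8.75 >= 7 -- satisfied.
Step 2: Compute optimal value.
f(x*) = 4*1.25^2 - 10*1.25 = -6.25


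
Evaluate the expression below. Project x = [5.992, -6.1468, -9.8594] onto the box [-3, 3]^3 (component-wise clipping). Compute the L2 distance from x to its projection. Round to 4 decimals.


Project each component onto [-3, 3].
clip(5.992) = 3.0, clip(-6.1468) = -3.0, clip(-9.8594) = -3.0
Projection = [3.0, -3.0, -3.0]
Squared diffs: [8.9521, 9.9024, 47.0514]
Distance = sqrt(65.9059) = 8.1182


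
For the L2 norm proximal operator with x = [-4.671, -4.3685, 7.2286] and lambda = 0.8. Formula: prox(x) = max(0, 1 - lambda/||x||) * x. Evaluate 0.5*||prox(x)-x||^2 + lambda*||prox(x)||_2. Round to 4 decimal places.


Step 1: Compute ||x||.
||x|| = 9.6517
Step 2: Compute scaling factor.
scale = max(0, 1 - 0.8/9.6517) = 0.9171
Step 3: prox(x) = [-4.2838, -4.0064, 6.6294]
||prox(x)|| = 8.8517
Step 4: Proximal objective.
0.5*||prox-x||^2 = 0.32
lambda*||prox|| = 7.0814
Total = 7.4013
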